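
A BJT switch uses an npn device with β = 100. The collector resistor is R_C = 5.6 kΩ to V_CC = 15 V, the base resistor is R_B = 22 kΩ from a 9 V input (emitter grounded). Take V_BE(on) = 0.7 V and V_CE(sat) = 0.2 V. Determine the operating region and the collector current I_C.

Assume active: I_B = (9 − 0.7)/22 = 0.377 mA, giving I_C = β·I_B = 37.7 mA.
But then V_CE = 15 − 37.7×5.6 = -196 V < V_CE(sat) = 0.2 V — impossible in the active region.
So the transistor is saturated. With V_CE = 0.2 V, I_C = (V_CC − 0.2)/R_C = 14.8/5.6 = 2.64 mA.
Check: β·I_B = 37.7 mA > I_C = 2.64 mA, confirming saturation.

saturation; I_C ≈ 2.6 mA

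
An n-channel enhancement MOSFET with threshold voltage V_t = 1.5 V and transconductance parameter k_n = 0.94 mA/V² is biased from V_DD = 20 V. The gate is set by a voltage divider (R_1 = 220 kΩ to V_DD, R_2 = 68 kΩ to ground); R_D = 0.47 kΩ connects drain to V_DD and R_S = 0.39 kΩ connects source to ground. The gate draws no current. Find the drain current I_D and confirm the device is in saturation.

V_G = V_DD·R_2/(R_1+R_2) = 20×68/288 = 4.72 V.
Assume saturation: I_D = (k_n/2)(V_GS − V_t)² with V_GS = V_G − I_D·R_S = 4.72 − 0.39·I_D.
Substituting gives 0.0715·I_D² − 2.18·I_D + 4.88 = 0, with roots I_D = 2.43 or 28.1 mA.
The root I_D = 28.1 mA gives V_GS = -6.23 V ≤ V_t, so take I_D = 2.43 mA.
Then V_GS = 3.77 V and V_DS = V_DD − I_D(R_D+R_S) = 20 − 2.43×0.86 = 17.9 V.
Saturation requires V_DS ≥ V_GS − V_t = 2.27 V; 17.9 ≥ 2.27 ✓.

I_D ≈ 2.4 mA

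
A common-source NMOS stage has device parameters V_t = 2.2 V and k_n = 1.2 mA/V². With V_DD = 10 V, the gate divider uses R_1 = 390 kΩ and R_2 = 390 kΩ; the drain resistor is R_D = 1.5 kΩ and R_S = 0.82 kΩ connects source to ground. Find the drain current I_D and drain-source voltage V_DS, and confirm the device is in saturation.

V_G = V_DD·R_2/(R_1+R_2) = 10×390/780 = 5 V.
Assume saturation: I_D = (k_n/2)(V_GS − V_t)² with V_GS = V_G − I_D·R_S = 5 − 0.82·I_D.
Substituting gives 0.403·I_D² − 3.76·I_D + 4.7 = 0, with roots I_D = 1.49 or 7.82 mA.
The root I_D = 7.82 mA gives V_GS = -1.41 V ≤ V_t, so take I_D = 1.49 mA.
Then V_GS = 3.78 V and V_DS = V_DD − I_D(R_D+R_S) = 10 − 1.49×2.32 = 6.54 V.
Saturation requires V_DS ≥ V_GS − V_t = 1.58 V; 6.54 ≥ 1.58 ✓.

I_D ≈ 1.5 mA, V_DS ≈ 6.5 V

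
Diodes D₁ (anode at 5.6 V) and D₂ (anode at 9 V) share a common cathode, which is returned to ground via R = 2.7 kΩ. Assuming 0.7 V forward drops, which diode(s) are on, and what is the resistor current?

Assume both conduct. Then node N would need to be at both 5.6−0.7 = 4.9 V and 9−0.7 = 8.3 V, which is impossible.
Assume only D₂ conducts: V_N = 9 − 0.7 = 8.3 V, so I_R = 8.3/2.7 = 3.07 mA.
Check D₁: its anode-to-cathode voltage is 5.6 − 8.3 = -2.7 V < 0.7 V, so it is off. The assumption is consistent.

Only D₂ conducts; I_R ≈ 3.1 mA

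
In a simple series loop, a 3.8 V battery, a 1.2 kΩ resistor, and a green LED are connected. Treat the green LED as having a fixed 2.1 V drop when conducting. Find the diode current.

I ≈ 1.4 mA

KVL around the loop: 3.8 = V_D + I·R = 2.1 + I × 1.2 kΩ.
So I = (3.8 − 2.1) / 1.2 kΩ = 1.7 / 1.2 = 1.42 mA.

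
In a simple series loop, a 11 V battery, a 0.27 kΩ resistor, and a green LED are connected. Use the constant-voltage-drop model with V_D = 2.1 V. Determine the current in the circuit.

I ≈ 33 mA

KVL around the loop: 11 = V_D + I·R = 2.1 + I × 0.27 kΩ.
So I = (11 − 2.1) / 0.27 kΩ = 8.9 / 0.27 = 33 mA.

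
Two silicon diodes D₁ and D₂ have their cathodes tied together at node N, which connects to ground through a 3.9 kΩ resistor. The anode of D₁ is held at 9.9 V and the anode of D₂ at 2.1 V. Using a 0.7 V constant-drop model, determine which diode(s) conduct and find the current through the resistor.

Only D₁ conducts; I_R ≈ 2.4 mA

Assume both conduct. Then node N would need to be at both 9.9−0.7 = 9.2 V and 2.1−0.7 = 1.4 V, which is impossible.
Assume only D₁ conducts: V_N = 9.9 − 0.7 = 9.2 V, so I_R = 9.2/3.9 = 2.36 mA.
Check D₂: its anode-to-cathode voltage is 2.1 − 9.2 = -7.1 V < 0.7 V, so it is off. The assumption is consistent.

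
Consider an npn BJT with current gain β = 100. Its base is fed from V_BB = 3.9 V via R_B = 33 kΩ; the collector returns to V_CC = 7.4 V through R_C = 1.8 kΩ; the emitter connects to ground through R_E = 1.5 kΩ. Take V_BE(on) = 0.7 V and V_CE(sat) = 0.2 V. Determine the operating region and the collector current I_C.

active; I_C ≈ 1.7 mA

Assume active. Base-emitter loop: I_B = (V_BB − V_BE)/(R_B + (β+1)R_E) = (3.9 − 0.7)/(33 + 101×1.5) = 0.0173 mA.
I_C = β·I_B = 100×0.0173 = 1.73 mA.
V_CE = V_CC − I_C·R_C − I_E·R_E = 7.4 − 1.73×1.8 − 1.75×1.5 = 1.65 V > V_CE(sat), so the active-region assumption holds.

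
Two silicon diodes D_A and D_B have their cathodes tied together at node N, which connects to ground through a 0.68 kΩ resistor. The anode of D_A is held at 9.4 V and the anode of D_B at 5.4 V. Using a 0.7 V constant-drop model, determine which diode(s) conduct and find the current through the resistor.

Assume both conduct. Then node N would need to be at both 9.4−0.7 = 8.7 V and 5.4−0.7 = 4.7 V, which is impossible.
Assume only D_A conducts: V_N = 9.4 − 0.7 = 8.7 V, so I_R = 8.7/0.68 = 12.8 mA.
Check D_B: its anode-to-cathode voltage is 5.4 − 8.7 = -3.3 V < 0.7 V, so it is off. The assumption is consistent.

Only D_A conducts; I_R ≈ 13 mA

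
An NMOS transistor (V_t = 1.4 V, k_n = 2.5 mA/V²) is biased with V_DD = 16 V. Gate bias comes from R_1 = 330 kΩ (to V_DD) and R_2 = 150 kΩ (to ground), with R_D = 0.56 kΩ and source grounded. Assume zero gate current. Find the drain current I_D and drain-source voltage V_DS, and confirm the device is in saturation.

I_D ≈ 16 mA, V_DS ≈ 6.9 V

V_G = V_DD·R_2/(R_1+R_2) = 16×150/480 = 5 V. With the source grounded, V_GS = V_G = 5 V.
Assume saturation: I_D = (k_n/2)(V_GS − V_t)² = (2.5/2)×(5 − 1.4)² = 1.25×3.6² = 16.2 mA.
V_DS = V_DD − I_D·R_D = 16 − 16.2×0.56 = 6.93 V.
Saturation requires V_DS ≥ V_GS − V_t = 3.6 V; 6.93 ≥ 3.6 ✓.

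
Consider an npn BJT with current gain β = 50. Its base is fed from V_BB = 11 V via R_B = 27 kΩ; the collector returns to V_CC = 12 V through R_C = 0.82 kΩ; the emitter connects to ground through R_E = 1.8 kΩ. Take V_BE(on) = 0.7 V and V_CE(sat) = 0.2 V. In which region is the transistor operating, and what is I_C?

active; I_C ≈ 4.3 mA

Assume active. Base-emitter loop: I_B = (V_BB − V_BE)/(R_B + (β+1)R_E) = (11 − 0.7)/(27 + 51×1.8) = 0.0867 mA.
I_C = β·I_B = 50×0.0867 = 4.34 mA.
V_CE = V_CC − I_C·R_C − I_E·R_E = 12 − 4.34×0.82 − 4.42×1.8 = 0.486 V > V_CE(sat), so the active-region assumption holds.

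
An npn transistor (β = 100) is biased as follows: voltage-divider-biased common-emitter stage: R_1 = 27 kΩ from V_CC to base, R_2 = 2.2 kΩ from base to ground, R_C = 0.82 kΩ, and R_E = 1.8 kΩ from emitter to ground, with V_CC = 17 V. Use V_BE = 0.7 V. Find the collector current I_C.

I_C ≈ 0.32 mA

Thevenize the base divider: V_Th = V_CC·R_2/(R_1+R_2) = 17×2.2/29.2 = 1.28 V, R_Th = R_1‖R_2 = 2.03 kΩ.
Base-emitter loop: V_Th = I_B·R_Th + V_BE + (β+1)I_B·R_E, so I_B = (1.28 − 0.7) / (2.03 + 101×1.8) = 0.00316 mA.
I_C = β·I_B = 100×0.00316 = 0.316 mA, and I_E = (β+1)I_B = 0.319 mA.
V_CE = V_CC − I_C·R_C − I_E·R_E = 17 − 0.316×0.82 − 0.319×1.8 = 16.2 V.
V_CE = 16.2 V > 0.2 V confirms active-region operation.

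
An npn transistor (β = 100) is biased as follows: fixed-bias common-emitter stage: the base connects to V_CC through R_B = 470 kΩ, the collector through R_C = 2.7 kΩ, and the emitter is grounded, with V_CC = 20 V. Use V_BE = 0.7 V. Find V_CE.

Base loop: V_CC = I_B·R_B + V_BE, so I_B = (20 − 0.7)/470 kΩ = 0.0411 mA.
In the active region I_C = β·I_B = 100 × 0.0411 = 4.11 mA.
Collector loop: V_CE = V_CC − I_C·R_C = 20 − 4.11×2.7 = 8.91 V.
Since V_CE = 8.91 V > V_CE(sat) ≈ 0.2 V, the transistor is in the active region as assumed.

V_CE ≈ 8.9 V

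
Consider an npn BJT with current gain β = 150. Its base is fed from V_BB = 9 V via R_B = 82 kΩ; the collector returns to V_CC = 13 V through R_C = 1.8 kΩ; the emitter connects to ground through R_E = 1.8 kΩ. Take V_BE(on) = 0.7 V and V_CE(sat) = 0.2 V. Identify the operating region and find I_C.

active; I_C ≈ 3.5 mA

Assume active. Base-emitter loop: I_B = (V_BB − V_BE)/(R_B + (β+1)R_E) = (9 − 0.7)/(82 + 151×1.8) = 0.0235 mA.
I_C = β·I_B = 150×0.0235 = 3.52 mA.
V_CE = V_CC − I_C·R_C − I_E·R_E = 13 − 3.52×1.8 − 3.54×1.8 = 0.29 V > V_CE(sat), so the active-region assumption holds.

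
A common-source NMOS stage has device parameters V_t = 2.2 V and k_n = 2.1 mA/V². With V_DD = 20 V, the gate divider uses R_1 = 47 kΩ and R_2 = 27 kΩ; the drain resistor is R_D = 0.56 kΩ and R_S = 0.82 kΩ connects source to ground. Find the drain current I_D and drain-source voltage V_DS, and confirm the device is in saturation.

V_G = V_DD·R_2/(R_1+R_2) = 20×27/74 = 7.3 V.
Assume saturation: I_D = (k_n/2)(V_GS − V_t)² with V_GS = V_G − I_D·R_S = 7.3 − 0.82·I_D.
Substituting gives 0.706·I_D² − 9.78·I_D + 27.3 = 0, with roots I_D = 3.87 or 9.98 mA.
The root I_D = 9.98 mA gives V_GS = -0.882 V ≤ V_t, so take I_D = 3.87 mA.
Then V_GS = 4.12 V and V_DS = V_DD − I_D(R_D+R_S) = 20 − 3.87×1.38 = 14.7 V.
Saturation requires V_DS ≥ V_GS − V_t = 1.92 V; 14.7 ≥ 1.92 ✓.

I_D ≈ 3.9 mA, V_DS ≈ 15 V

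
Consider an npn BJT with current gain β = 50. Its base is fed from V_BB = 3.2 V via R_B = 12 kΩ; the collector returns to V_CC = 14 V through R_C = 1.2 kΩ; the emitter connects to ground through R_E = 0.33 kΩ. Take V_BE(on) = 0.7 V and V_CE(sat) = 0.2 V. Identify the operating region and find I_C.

active; I_C ≈ 4.3 mA

Assume active. Base-emitter loop: I_B = (V_BB − V_BE)/(R_B + (β+1)R_E) = (3.2 − 0.7)/(12 + 51×0.33) = 0.0867 mA.
I_C = β·I_B = 50×0.0867 = 4.34 mA.
V_CE = V_CC − I_C·R_C − I_E·R_E = 14 − 4.34×1.2 − 4.42×0.33 = 7.34 V > V_CE(sat), so the active-region assumption holds.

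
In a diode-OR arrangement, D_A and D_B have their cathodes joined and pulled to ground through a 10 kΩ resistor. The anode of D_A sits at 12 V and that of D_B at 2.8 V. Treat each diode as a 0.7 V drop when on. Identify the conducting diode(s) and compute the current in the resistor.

Assume both conduct. Then node N would need to be at both 12−0.7 = 11.3 V and 2.8−0.7 = 2.1 V, which is impossible.
Assume only D_A conducts: V_N = 12 − 0.7 = 11.3 V, so I_R = 11.3/10 = 1.13 mA.
Check D_B: its anode-to-cathode voltage is 2.8 − 11.3 = -8.5 V < 0.7 V, so it is off. The assumption is consistent.

Only D_A conducts; I_R ≈ 1.1 mA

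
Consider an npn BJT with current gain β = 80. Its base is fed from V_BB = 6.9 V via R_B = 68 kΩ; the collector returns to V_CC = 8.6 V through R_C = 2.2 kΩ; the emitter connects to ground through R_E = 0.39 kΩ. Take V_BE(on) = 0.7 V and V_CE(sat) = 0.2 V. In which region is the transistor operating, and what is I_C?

saturation; I_C ≈ 3.2 mA

Assume active: I_B = (6.9 − 0.7)/(68 + 81×0.39) = 0.0623 mA, I_C = β·I_B = 4.98 mA.
Then V_CE = 8.6 − 4.98×2.2 − 5.04×0.39 = -4.32 V < 0.2 V — the active assumption fails.
Re-solve with V_CE = 0.2 V. KCL at the emitter: V_E/R_E = (V_BB−0.7−V_E)/R_B + (V_CC−0.2−V_E)/R_C, giving V_E = 1.29 V.
I_C = (V_CC − 0.2 − V_E)/R_C = (8.4 − 1.29)/2.2 = 3.23 mA.
Check: I_B = (6.2 − 1.29)/68 = 0.0722 mA, and β·I_B = 5.78 mA > I_C, confirming saturation.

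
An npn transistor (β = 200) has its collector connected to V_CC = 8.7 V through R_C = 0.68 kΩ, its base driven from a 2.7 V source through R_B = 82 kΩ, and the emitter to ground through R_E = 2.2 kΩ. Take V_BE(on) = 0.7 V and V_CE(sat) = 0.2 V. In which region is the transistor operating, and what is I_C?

active; I_C ≈ 0.76 mA

Assume active. Base-emitter loop: I_B = (V_BB − V_BE)/(R_B + (β+1)R_E) = (2.7 − 0.7)/(82 + 201×2.2) = 0.00382 mA.
I_C = β·I_B = 200×0.00382 = 0.763 mA.
V_CE = V_CC − I_C·R_C − I_E·R_E = 8.7 − 0.763×0.68 − 0.767×2.2 = 6.49 V > V_CE(sat), so the active-region assumption holds.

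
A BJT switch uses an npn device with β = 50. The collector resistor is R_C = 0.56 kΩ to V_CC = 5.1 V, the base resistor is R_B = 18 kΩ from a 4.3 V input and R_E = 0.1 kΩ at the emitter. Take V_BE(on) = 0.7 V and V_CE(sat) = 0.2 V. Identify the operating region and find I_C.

Assume active: I_B = (4.3 − 0.7)/(18 + 51×0.1) = 0.156 mA, I_C = β·I_B = 7.79 mA.
Then V_CE = 5.1 − 7.79×0.56 − 7.95×0.1 = -0.0584 V < 0.2 V — the active assumption fails.
Re-solve with V_CE = 0.2 V. KCL at the emitter: V_E/R_E = (V_BB−0.7−V_E)/R_B + (V_CC−0.2−V_E)/R_C, giving V_E = 0.756 V.
I_C = (V_CC − 0.2 − V_E)/R_C = (4.9 − 0.756)/0.56 = 7.4 mA.
Check: I_B = (3.6 − 0.756)/18 = 0.158 mA, and β·I_B = 7.9 mA > I_C, confirming saturation.

saturation; I_C ≈ 7.4 mA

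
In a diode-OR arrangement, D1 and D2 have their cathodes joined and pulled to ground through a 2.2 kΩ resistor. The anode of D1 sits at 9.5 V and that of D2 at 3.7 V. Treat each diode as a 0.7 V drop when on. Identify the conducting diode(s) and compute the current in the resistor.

Assume both conduct. Then node N would need to be at both 9.5−0.7 = 8.8 V and 3.7−0.7 = 3 V, which is impossible.
Assume only D1 conducts: V_N = 9.5 − 0.7 = 8.8 V, so I_R = 8.8/2.2 = 4 mA.
Check D2: its anode-to-cathode voltage is 3.7 − 8.8 = -5.1 V < 0.7 V, so it is off. The assumption is consistent.

Only D1 conducts; I_R ≈ 4 mA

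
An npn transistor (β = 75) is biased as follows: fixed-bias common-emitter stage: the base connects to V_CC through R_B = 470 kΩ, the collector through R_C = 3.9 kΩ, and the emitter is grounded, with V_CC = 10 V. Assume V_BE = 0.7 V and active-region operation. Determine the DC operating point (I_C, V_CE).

Base loop: V_CC = I_B·R_B + V_BE, so I_B = (10 − 0.7)/470 kΩ = 0.0198 mA.
In the active region I_C = β·I_B = 75 × 0.0198 = 1.48 mA.
Collector loop: V_CE = V_CC − I_C·R_C = 10 − 1.48×3.9 = 4.21 V.
Since V_CE = 4.21 V > V_CE(sat) ≈ 0.2 V, the transistor is in the active region as assumed.

I_C ≈ 1.5 mA, V_CE ≈ 4.2 V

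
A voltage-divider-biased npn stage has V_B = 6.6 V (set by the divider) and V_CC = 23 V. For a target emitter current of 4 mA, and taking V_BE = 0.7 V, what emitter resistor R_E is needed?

V_E = V_B − V_BE = 6.6 − 0.7 = 5.9 V.
R_E = V_E / I_E = 5.9 / 4 = 1.47 kΩ.

R_E ≈ 1.5 kΩ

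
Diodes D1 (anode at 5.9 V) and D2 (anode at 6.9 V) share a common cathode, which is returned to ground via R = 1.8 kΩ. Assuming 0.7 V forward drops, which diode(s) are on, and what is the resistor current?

Assume both conduct. Then node N would need to be at both 5.9−0.7 = 5.2 V and 6.9−0.7 = 6.2 V, which is impossible.
Assume only D2 conducts: V_N = 6.9 − 0.7 = 6.2 V, so I_R = 6.2/1.8 = 3.44 mA.
Check D1: its anode-to-cathode voltage is 5.9 − 6.2 = -0.3 V < 0.7 V, so it is off. The assumption is consistent.

Only D2 conducts; I_R ≈ 3.4 mA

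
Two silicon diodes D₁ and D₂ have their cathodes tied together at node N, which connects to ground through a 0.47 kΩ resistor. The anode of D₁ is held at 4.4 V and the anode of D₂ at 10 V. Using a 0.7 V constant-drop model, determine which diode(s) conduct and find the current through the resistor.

Only D₂ conducts; I_R ≈ 20 mA

Assume both conduct. Then node N would need to be at both 4.4−0.7 = 3.7 V and 10−0.7 = 9.3 V, which is impossible.
Assume only D₂ conducts: V_N = 10 − 0.7 = 9.3 V, so I_R = 9.3/0.47 = 19.8 mA.
Check D₁: its anode-to-cathode voltage is 4.4 − 9.3 = -4.9 V < 0.7 V, so it is off. The assumption is consistent.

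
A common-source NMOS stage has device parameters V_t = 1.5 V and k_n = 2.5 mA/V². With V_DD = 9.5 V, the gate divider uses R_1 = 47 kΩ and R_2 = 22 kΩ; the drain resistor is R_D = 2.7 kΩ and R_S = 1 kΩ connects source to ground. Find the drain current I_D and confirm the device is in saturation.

V_G = V_DD·R_2/(R_1+R_2) = 9.5×22/69 = 3.03 V.
Assume saturation: I_D = (k_n/2)(V_GS − V_t)² with V_GS = V_G − I_D·R_S = 3.03 − 1·I_D.
Substituting gives 1.25·I_D² − 4.82·I_D + 2.92 = 0, with roots I_D = 0.753 or 3.11 mA.
The root I_D = 3.11 mA gives V_GS = -0.0761 V ≤ V_t, so take I_D = 0.753 mA.
Then V_GS = 2.28 V and V_DS = V_DD − I_D(R_D+R_S) = 9.5 − 0.753×3.7 = 6.71 V.
Saturation requires V_DS ≥ V_GS − V_t = 0.776 V; 6.71 ≥ 0.776 ✓.

I_D ≈ 0.75 mA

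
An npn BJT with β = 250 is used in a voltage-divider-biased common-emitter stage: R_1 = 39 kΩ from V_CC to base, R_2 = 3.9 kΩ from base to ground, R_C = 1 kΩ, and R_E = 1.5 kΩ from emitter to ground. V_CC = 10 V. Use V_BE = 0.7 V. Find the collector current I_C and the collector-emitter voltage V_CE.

Thevenize the base divider: V_Th = V_CC·R_2/(R_1+R_2) = 10×3.9/42.9 = 0.909 V, R_Th = R_1‖R_2 = 3.55 kΩ.
Base-emitter loop: V_Th = I_B·R_Th + V_BE + (β+1)I_B·R_E, so I_B = (0.909 − 0.7) / (3.55 + 251×1.5) = 0.00055 mA.
I_C = β·I_B = 250×0.00055 = 0.138 mA, and I_E = (β+1)I_B = 0.138 mA.
V_CE = V_CC − I_C·R_C − I_E·R_E = 10 − 0.138×1 − 0.138×1.5 = 9.66 V.
V_CE = 9.66 V > 0.2 V confirms active-region operation.

I_C ≈ 0.14 mA, V_CE ≈ 9.7 V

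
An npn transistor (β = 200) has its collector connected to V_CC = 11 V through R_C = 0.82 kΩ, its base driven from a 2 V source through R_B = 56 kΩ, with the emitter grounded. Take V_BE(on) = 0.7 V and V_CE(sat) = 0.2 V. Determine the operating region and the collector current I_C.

active; I_C ≈ 4.6 mA

Assume active. Base-emitter loop: I_B = (V_BB − V_BE)/R_B = (2 − 0.7)/56 = 0.0232 mA.
I_C = β·I_B = 200×0.0232 = 4.64 mA.
V_CE = V_CC − I_C·R_C = 11 − 4.64×0.82 = 7.19 V > V_CE(sat), so the active-region assumption holds.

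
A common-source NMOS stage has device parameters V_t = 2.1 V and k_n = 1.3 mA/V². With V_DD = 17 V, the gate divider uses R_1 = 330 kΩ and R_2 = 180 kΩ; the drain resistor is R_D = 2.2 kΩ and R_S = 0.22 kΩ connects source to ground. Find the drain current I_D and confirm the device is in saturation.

V_G = V_DD·R_2/(R_1+R_2) = 17×180/510 = 6 V.
Assume saturation: I_D = (k_n/2)(V_GS − V_t)² with V_GS = V_G − I_D·R_S = 6 − 0.22·I_D.
Substituting gives 0.0315·I_D² − 2.12·I_D + 9.89 = 0, with roots I_D = 5.05 or 62.2 mA.
The root I_D = 62.2 mA gives V_GS = -7.68 V ≤ V_t, so take I_D = 5.05 mA.
Then V_GS = 4.89 V and V_DS = V_DD − I_D(R_D+R_S) = 17 − 5.05×2.42 = 4.77 V.
Saturation requires V_DS ≥ V_GS − V_t = 2.79 V; 4.77 ≥ 2.79 ✓.

I_D ≈ 5.1 mA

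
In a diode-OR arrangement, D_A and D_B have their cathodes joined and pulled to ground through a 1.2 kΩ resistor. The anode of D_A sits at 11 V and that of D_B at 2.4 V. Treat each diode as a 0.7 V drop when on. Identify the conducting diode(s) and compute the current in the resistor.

Only D_A conducts; I_R ≈ 8.6 mA

Assume both conduct. Then node N would need to be at both 11−0.7 = 10.3 V and 2.4−0.7 = 1.7 V, which is impossible.
Assume only D_A conducts: V_N = 11 − 0.7 = 10.3 V, so I_R = 10.3/1.2 = 8.58 mA.
Check D_B: its anode-to-cathode voltage is 2.4 − 10.3 = -7.9 V < 0.7 V, so it is off. The assumption is consistent.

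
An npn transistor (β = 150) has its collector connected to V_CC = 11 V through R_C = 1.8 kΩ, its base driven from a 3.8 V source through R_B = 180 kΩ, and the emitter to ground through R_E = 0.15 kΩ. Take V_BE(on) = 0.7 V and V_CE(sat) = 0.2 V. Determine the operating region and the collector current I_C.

Assume active. Base-emitter loop: I_B = (V_BB − V_BE)/(R_B + (β+1)R_E) = (3.8 − 0.7)/(180 + 151×0.15) = 0.0153 mA.
I_C = β·I_B = 150×0.0153 = 2.29 mA.
V_CE = V_CC − I_C·R_C − I_E·R_E = 11 − 2.29×1.8 − 2.31×0.15 = 6.52 V > V_CE(sat), so the active-region assumption holds.

active; I_C ≈ 2.3 mA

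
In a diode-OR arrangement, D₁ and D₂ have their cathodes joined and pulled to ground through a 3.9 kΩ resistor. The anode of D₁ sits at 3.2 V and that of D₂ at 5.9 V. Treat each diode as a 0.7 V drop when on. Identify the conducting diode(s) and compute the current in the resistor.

Assume both conduct. Then node N would need to be at both 3.2−0.7 = 2.5 V and 5.9−0.7 = 5.2 V, which is impossible.
Assume only D₂ conducts: V_N = 5.9 − 0.7 = 5.2 V, so I_R = 5.2/3.9 = 1.33 mA.
Check D₁: its anode-to-cathode voltage is 3.2 − 5.2 = -2 V < 0.7 V, so it is off. The assumption is consistent.

Only D₂ conducts; I_R ≈ 1.3 mA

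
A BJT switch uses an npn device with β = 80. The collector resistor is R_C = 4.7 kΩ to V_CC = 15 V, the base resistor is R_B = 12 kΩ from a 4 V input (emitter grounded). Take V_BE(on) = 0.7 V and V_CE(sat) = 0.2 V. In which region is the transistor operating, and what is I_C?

saturation; I_C ≈ 3.1 mA

Assume active: I_B = (4 − 0.7)/12 = 0.275 mA, giving I_C = β·I_B = 22 mA.
But then V_CE = 15 − 22×4.7 = -88.4 V < V_CE(sat) = 0.2 V — impossible in the active region.
So the transistor is saturated. With V_CE = 0.2 V, I_C = (V_CC − 0.2)/R_C = 14.8/4.7 = 3.15 mA.
Check: β·I_B = 22 mA > I_C = 3.15 mA, confirming saturation.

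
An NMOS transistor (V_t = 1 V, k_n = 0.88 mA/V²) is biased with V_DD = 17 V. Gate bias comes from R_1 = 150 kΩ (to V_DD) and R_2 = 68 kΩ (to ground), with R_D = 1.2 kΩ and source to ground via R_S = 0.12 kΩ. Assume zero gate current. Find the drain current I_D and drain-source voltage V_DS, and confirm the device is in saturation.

V_G = V_DD·R_2/(R_1+R_2) = 17×68/218 = 5.3 V.
Assume saturation: I_D = (k_n/2)(V_GS − V_t)² with V_GS = V_G − I_D·R_S = 5.3 − 0.12·I_D.
Substituting gives 0.00634·I_D² − 1.45·I_D + 8.15 = 0, with roots I_D = 5.74 or 224 mA.
The root I_D = 224 mA gives V_GS = -21.6 V ≤ V_t, so take I_D = 5.74 mA.
Then V_GS = 4.61 V and V_DS = V_DD − I_D(R_D+R_S) = 17 − 5.74×1.32 = 9.42 V.
Saturation requires V_DS ≥ V_GS − V_t = 3.61 V; 9.42 ≥ 3.61 ✓.

I_D ≈ 5.7 mA, V_DS ≈ 9.4 V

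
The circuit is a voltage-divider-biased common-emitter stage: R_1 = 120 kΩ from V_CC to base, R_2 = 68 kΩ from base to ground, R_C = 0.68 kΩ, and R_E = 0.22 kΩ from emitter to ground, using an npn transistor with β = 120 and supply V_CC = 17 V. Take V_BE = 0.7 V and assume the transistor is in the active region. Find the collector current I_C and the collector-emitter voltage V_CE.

Thevenize the base divider: V_Th = V_CC·R_2/(R_1+R_2) = 17×68/188 = 6.15 V, R_Th = R_1‖R_2 = 43.4 kΩ.
Base-emitter loop: V_Th = I_B·R_Th + V_BE + (β+1)I_B·R_E, so I_B = (6.15 − 0.7) / (43.4 + 121×0.22) = 0.0778 mA.
I_C = β·I_B = 120×0.0778 = 9.34 mA, and I_E = (β+1)I_B = 9.42 mA.
V_CE = V_CC − I_C·R_C − I_E·R_E = 17 − 9.34×0.68 − 9.42×0.22 = 8.58 V.
V_CE = 8.58 V > 0.2 V confirms active-region operation.

I_C ≈ 9.3 mA, V_CE ≈ 8.6 V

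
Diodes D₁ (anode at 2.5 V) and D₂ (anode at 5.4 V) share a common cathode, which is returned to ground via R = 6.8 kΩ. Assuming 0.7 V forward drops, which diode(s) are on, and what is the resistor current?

Assume both conduct. Then node N would need to be at both 2.5−0.7 = 1.8 V and 5.4−0.7 = 4.7 V, which is impossible.
Assume only D₂ conducts: V_N = 5.4 − 0.7 = 4.7 V, so I_R = 4.7/6.8 = 0.691 mA.
Check D₁: its anode-to-cathode voltage is 2.5 − 4.7 = -2.2 V < 0.7 V, so it is off. The assumption is consistent.

Only D₂ conducts; I_R ≈ 0.69 mA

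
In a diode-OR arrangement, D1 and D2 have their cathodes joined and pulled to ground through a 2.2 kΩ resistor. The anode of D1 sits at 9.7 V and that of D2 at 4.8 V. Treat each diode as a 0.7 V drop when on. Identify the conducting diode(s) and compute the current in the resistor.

Assume both conduct. Then node N would need to be at both 9.7−0.7 = 9 V and 4.8−0.7 = 4.1 V, which is impossible.
Assume only D1 conducts: V_N = 9.7 − 0.7 = 9 V, so I_R = 9/2.2 = 4.09 mA.
Check D2: its anode-to-cathode voltage is 4.8 − 9 = -4.2 V < 0.7 V, so it is off. The assumption is consistent.

Only D1 conducts; I_R ≈ 4.1 mA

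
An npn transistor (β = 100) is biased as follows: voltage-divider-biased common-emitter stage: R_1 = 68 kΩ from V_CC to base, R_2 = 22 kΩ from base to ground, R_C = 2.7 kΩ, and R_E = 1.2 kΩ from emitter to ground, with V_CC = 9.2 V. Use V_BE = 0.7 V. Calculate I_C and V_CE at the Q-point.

I_C ≈ 1.1 mA, V_CE ≈ 4.8 V

Thevenize the base divider: V_Th = V_CC·R_2/(R_1+R_2) = 9.2×22/90 = 2.25 V, R_Th = R_1‖R_2 = 16.6 kΩ.
Base-emitter loop: V_Th = I_B·R_Th + V_BE + (β+1)I_B·R_E, so I_B = (2.25 − 0.7) / (16.6 + 101×1.2) = 0.0112 mA.
I_C = β·I_B = 100×0.0112 = 1.12 mA, and I_E = (β+1)I_B = 1.14 mA.
V_CE = V_CC − I_C·R_C − I_E·R_E = 9.2 − 1.12×2.7 − 1.14×1.2 = 4.8 V.
V_CE = 4.8 V > 0.2 V confirms active-region operation.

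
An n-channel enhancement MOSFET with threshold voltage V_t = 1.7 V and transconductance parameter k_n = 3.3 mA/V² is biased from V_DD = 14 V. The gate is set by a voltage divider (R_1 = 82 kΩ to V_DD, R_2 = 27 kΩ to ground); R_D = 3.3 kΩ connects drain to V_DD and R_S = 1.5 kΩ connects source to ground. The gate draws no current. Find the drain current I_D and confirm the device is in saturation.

V_G = V_DD·R_2/(R_1+R_2) = 14×27/109 = 3.47 V.
Assume saturation: I_D = (k_n/2)(V_GS − V_t)² with V_GS = V_G − I_D·R_S = 3.47 − 1.5·I_D.
Substituting gives 3.71·I_D² − 9.75·I_D + 5.16 = 0, with roots I_D = 0.734 or 1.89 mA.
The root I_D = 1.89 mA gives V_GS = 0.629 V ≤ V_t, so take I_D = 0.734 mA.
Then V_GS = 2.37 V and V_DS = V_DD − I_D(R_D+R_S) = 14 − 0.734×4.8 = 10.5 V.
Saturation requires V_DS ≥ V_GS − V_t = 0.667 V; 10.5 ≥ 0.667 ✓.

I_D ≈ 0.73 mA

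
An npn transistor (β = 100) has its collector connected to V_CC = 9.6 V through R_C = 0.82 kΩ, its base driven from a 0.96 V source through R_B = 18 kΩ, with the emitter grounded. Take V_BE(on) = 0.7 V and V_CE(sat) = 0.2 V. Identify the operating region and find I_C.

Assume active. Base-emitter loop: I_B = (V_BB − V_BE)/R_B = (0.96 − 0.7)/18 = 0.0144 mA.
I_C = β·I_B = 100×0.0144 = 1.44 mA.
V_CE = V_CC − I_C·R_C = 9.6 − 1.44×0.82 = 8.42 V > V_CE(sat), so the active-region assumption holds.

active; I_C ≈ 1.4 mA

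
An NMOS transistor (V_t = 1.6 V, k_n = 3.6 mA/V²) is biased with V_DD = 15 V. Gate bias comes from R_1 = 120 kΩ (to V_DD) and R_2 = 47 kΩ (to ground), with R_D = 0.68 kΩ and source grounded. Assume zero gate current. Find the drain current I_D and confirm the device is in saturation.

I_D ≈ 12 mA

V_G = V_DD·R_2/(R_1+R_2) = 15×47/167 = 4.22 V. With the source grounded, V_GS = V_G = 4.22 V.
Assume saturation: I_D = (k_n/2)(V_GS − V_t)² = (3.6/2)×(4.22 − 1.6)² = 1.8×2.62² = 12.4 mA.
V_DS = V_DD − I_D·R_D = 15 − 12.4×0.68 = 6.59 V.
Saturation requires V_DS ≥ V_GS − V_t = 2.62 V; 6.59 ≥ 2.62 ✓.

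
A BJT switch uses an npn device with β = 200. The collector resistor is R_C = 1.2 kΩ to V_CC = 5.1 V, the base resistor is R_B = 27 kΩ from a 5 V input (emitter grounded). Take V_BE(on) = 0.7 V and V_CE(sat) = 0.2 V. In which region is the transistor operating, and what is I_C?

saturation; I_C ≈ 4.1 mA

Assume active: I_B = (5 − 0.7)/27 = 0.159 mA, giving I_C = β·I_B = 31.9 mA.
But then V_CE = 5.1 − 31.9×1.2 = -33.1 V < V_CE(sat) = 0.2 V — impossible in the active region.
So the transistor is saturated. With V_CE = 0.2 V, I_C = (V_CC − 0.2)/R_C = 4.9/1.2 = 4.08 mA.
Check: β·I_B = 31.9 mA > I_C = 4.08 mA, confirming saturation.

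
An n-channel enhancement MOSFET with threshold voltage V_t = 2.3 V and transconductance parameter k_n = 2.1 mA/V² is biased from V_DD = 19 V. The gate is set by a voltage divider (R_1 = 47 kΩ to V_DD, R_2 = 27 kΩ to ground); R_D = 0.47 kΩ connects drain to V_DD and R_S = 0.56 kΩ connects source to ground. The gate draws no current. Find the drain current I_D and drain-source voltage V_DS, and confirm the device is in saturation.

I_D ≈ 4.6 mA, V_DS ≈ 14 V

V_G = V_DD·R_2/(R_1+R_2) = 19×27/74 = 6.93 V.
Assume saturation: I_D = (k_n/2)(V_GS − V_t)² with V_GS = V_G − I_D·R_S = 6.93 − 0.56·I_D.
Substituting gives 0.329·I_D² − 6.45·I_D + 22.5 = 0, with roots I_D = 4.55 or 15 mA.
The root I_D = 15 mA gives V_GS = -1.48 V ≤ V_t, so take I_D = 4.55 mA.
Then V_GS = 4.38 V and V_DS = V_DD − I_D(R_D+R_S) = 19 − 4.55×1.03 = 14.3 V.
Saturation requires V_DS ≥ V_GS − V_t = 2.08 V; 14.3 ≥ 2.08 ✓.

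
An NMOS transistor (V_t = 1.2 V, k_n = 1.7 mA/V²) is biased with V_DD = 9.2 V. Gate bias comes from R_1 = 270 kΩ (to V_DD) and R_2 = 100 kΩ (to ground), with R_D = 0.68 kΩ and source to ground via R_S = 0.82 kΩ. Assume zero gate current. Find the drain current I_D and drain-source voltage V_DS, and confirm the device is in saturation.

V_G = V_DD·R_2/(R_1+R_2) = 9.2×100/370 = 2.49 V.
Assume saturation: I_D = (k_n/2)(V_GS − V_t)² with V_GS = V_G − I_D·R_S = 2.49 − 0.82·I_D.
Substituting gives 0.572·I_D² − 2.79·I_D + 1.41 = 0, with roots I_D = 0.57 or 4.32 mA.
The root I_D = 4.32 mA gives V_GS = -1.05 V ≤ V_t, so take I_D = 0.57 mA.
Then V_GS = 2.02 V and V_DS = V_DD − I_D(R_D+R_S) = 9.2 − 0.57×1.5 = 8.34 V.
Saturation requires V_DS ≥ V_GS − V_t = 0.819 V; 8.34 ≥ 0.819 ✓.

I_D ≈ 0.57 mA, V_DS ≈ 8.3 V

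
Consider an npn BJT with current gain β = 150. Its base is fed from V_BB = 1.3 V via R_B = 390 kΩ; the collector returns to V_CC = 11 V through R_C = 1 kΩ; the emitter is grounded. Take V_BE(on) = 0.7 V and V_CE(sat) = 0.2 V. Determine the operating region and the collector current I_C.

Assume active. Base-emitter loop: I_B = (V_BB − V_BE)/R_B = (1.3 − 0.7)/390 = 0.00154 mA.
I_C = β·I_B = 150×0.00154 = 0.231 mA.
V_CE = V_CC − I_C·R_C = 11 − 0.231×1 = 10.8 V > V_CE(sat), so the active-region assumption holds.

active; I_C ≈ 0.23 mA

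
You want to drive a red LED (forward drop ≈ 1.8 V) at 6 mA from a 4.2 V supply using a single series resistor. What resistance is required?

R ≈ 0.4 kΩ

The resistor drops V_S − V_D = 4.2 − 1.8 = 2.4 V at 6 mA.
R = 2.4 V / 6 mA = 0.4 kΩ.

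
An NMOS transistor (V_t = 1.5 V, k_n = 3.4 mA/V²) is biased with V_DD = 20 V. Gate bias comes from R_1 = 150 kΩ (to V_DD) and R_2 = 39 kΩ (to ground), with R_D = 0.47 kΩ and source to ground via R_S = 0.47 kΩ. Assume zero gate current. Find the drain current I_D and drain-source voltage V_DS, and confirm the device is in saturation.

V_G = V_DD·R_2/(R_1+R_2) = 20×39/189 = 4.13 V.
Assume saturation: I_D = (k_n/2)(V_GS − V_t)² with V_GS = V_G − I_D·R_S = 4.13 − 0.47·I_D.
Substituting gives 0.376·I_D² − 5.2·I_D + 11.7 = 0, with roots I_D = 2.84 or 11 mA.
The root I_D = 11 mA gives V_GS = -1.04 V ≤ V_t, so take I_D = 2.84 mA.
Then V_GS = 2.79 V and V_DS = V_DD − I_D(R_D+R_S) = 20 − 2.84×0.94 = 17.3 V.
Saturation requires V_DS ≥ V_GS − V_t = 1.29 V; 17.3 ≥ 1.29 ✓.

I_D ≈ 2.8 mA, V_DS ≈ 17 V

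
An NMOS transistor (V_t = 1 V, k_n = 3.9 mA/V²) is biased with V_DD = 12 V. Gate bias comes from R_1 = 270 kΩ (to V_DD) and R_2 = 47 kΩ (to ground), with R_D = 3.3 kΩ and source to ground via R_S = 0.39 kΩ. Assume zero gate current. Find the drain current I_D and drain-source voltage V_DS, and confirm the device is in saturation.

I_D ≈ 0.59 mA, V_DS ≈ 9.8 V

V_G = V_DD·R_2/(R_1+R_2) = 12×47/317 = 1.78 V.
Assume saturation: I_D = (k_n/2)(V_GS − V_t)² with V_GS = V_G − I_D·R_S = 1.78 − 0.39·I_D.
Substituting gives 0.297·I_D² − 2.19·I_D + 1.18 = 0, with roots I_D = 0.589 or 6.78 mA.
The root I_D = 6.78 mA gives V_GS = -0.864 V ≤ V_t, so take I_D = 0.589 mA.
Then V_GS = 1.55 V and V_DS = V_DD − I_D(R_D+R_S) = 12 − 0.589×3.69 = 9.83 V.
Saturation requires V_DS ≥ V_GS − V_t = 0.55 V; 9.83 ≥ 0.55 ✓.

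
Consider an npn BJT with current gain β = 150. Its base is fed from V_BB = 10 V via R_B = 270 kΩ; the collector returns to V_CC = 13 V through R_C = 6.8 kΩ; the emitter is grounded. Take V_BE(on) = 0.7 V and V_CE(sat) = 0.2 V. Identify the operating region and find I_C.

Assume active: I_B = (10 − 0.7)/270 = 0.0344 mA, giving I_C = β·I_B = 5.17 mA.
But then V_CE = 13 − 5.17×6.8 = -22.1 V < V_CE(sat) = 0.2 V — impossible in the active region.
So the transistor is saturated. With V_CE = 0.2 V, I_C = (V_CC − 0.2)/R_C = 12.8/6.8 = 1.88 mA.
Check: β·I_B = 5.17 mA > I_C = 1.88 mA, confirming saturation.

saturation; I_C ≈ 1.9 mA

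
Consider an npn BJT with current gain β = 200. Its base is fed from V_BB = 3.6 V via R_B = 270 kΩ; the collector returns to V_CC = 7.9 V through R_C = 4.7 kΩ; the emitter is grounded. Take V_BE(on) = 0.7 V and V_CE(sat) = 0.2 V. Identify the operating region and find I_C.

saturation; I_C ≈ 1.6 mA

Assume active: I_B = (3.6 − 0.7)/270 = 0.0107 mA, giving I_C = β·I_B = 2.15 mA.
But then V_CE = 7.9 − 2.15×4.7 = -2.2 V < V_CE(sat) = 0.2 V — impossible in the active region.
So the transistor is saturated. With V_CE = 0.2 V, I_C = (V_CC − 0.2)/R_C = 7.7/4.7 = 1.64 mA.
Check: β·I_B = 2.15 mA > I_C = 1.64 mA, confirming saturation.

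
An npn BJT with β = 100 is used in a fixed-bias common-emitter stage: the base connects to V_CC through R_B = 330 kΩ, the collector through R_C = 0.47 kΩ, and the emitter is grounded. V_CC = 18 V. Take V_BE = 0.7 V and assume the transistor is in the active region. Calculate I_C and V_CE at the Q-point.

I_C ≈ 5.2 mA, V_CE ≈ 16 V

Base loop: V_CC = I_B·R_B + V_BE, so I_B = (18 − 0.7)/330 kΩ = 0.0524 mA.
In the active region I_C = β·I_B = 100 × 0.0524 = 5.24 mA.
Collector loop: V_CE = V_CC − I_C·R_C = 18 − 5.24×0.47 = 15.5 V.
Since V_CE = 15.5 V > V_CE(sat) ≈ 0.2 V, the transistor is in the active region as assumed.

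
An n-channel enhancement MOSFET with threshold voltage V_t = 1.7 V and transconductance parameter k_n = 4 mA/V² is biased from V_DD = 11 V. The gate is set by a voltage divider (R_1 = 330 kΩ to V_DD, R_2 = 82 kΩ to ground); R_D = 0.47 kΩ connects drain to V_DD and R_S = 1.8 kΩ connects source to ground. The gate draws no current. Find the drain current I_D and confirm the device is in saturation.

I_D ≈ 0.13 mA

V_G = V_DD·R_2/(R_1+R_2) = 11×82/412 = 2.19 V.
Assume saturation: I_D = (k_n/2)(V_GS − V_t)² with V_GS = V_G − I_D·R_S = 2.19 − 1.8·I_D.
Substituting gives 6.48·I_D² − 4.52·I_D + 0.479 = 0, with roots I_D = 0.13 or 0.568 mA.
The root I_D = 0.568 mA gives V_GS = 1.17 V ≤ V_t, so take I_D = 0.13 mA.
Then V_GS = 1.96 V and V_DS = V_DD − I_D(R_D+R_S) = 11 − 0.13×2.27 = 10.7 V.
Saturation requires V_DS ≥ V_GS − V_t = 0.255 V; 10.7 ≥ 0.255 ✓.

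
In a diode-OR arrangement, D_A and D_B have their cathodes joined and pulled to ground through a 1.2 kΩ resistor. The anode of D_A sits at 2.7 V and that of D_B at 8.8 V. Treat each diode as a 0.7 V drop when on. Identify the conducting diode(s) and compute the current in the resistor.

Only D_B conducts; I_R ≈ 6.8 mA

Assume both conduct. Then node N would need to be at both 2.7−0.7 = 2 V and 8.8−0.7 = 8.1 V, which is impossible.
Assume only D_B conducts: V_N = 8.8 − 0.7 = 8.1 V, so I_R = 8.1/1.2 = 6.75 mA.
Check D_A: its anode-to-cathode voltage is 2.7 − 8.1 = -5.4 V < 0.7 V, so it is off. The assumption is consistent.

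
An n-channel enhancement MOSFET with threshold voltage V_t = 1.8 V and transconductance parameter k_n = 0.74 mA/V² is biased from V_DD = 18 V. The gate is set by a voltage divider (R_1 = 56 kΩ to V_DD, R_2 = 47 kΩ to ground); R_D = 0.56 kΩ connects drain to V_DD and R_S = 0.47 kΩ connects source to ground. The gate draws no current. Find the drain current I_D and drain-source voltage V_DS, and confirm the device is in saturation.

V_G = V_DD·R_2/(R_1+R_2) = 18×47/103 = 8.21 V.
Assume saturation: I_D = (k_n/2)(V_GS − V_t)² with V_GS = V_G − I_D·R_S = 8.21 − 0.47·I_D.
Substituting gives 0.0817·I_D² − 3.23·I_D + 15.2 = 0, with roots I_D = 5.47 or 34.1 mA.
The root I_D = 34.1 mA gives V_GS = -7.79 V ≤ V_t, so take I_D = 5.47 mA.
Then V_GS = 5.64 V and V_DS = V_DD − I_D(R_D+R_S) = 18 − 5.47×1.03 = 12.4 V.
Saturation requires V_DS ≥ V_GS − V_t = 3.84 V; 12.4 ≥ 3.84 ✓.

I_D ≈ 5.5 mA, V_DS ≈ 12 V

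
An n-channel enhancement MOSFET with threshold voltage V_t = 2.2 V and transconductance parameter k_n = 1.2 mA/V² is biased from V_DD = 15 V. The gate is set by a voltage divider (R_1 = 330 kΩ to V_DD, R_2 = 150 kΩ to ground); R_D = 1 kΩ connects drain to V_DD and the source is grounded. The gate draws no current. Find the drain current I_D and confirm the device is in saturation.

I_D ≈ 3.7 mA

V_G = V_DD·R_2/(R_1+R_2) = 15×150/480 = 4.69 V. With the source grounded, V_GS = V_G = 4.69 V.
Assume saturation: I_D = (k_n/2)(V_GS − V_t)² = (1.2/2)×(4.69 − 2.2)² = 0.6×2.49² = 3.71 mA.
V_DS = V_DD − I_D·R_D = 15 − 3.71×1 = 11.3 V.
Saturation requires V_DS ≥ V_GS − V_t = 2.49 V; 11.3 ≥ 2.49 ✓.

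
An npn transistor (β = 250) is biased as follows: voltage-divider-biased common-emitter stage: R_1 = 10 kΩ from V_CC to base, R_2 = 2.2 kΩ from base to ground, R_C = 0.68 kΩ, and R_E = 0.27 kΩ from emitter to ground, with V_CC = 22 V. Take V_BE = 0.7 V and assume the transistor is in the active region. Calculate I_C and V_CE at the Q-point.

Thevenize the base divider: V_Th = V_CC·R_2/(R_1+R_2) = 22×2.2/12.2 = 3.97 V, R_Th = R_1‖R_2 = 1.8 kΩ.
Base-emitter loop: V_Th = I_B·R_Th + V_BE + (β+1)I_B·R_E, so I_B = (3.97 − 0.7) / (1.8 + 251×0.27) = 0.047 mA.
I_C = β·I_B = 250×0.047 = 11.7 mA, and I_E = (β+1)I_B = 11.8 mA.
V_CE = V_CC − I_C·R_C − I_E·R_E = 22 − 11.7×0.68 − 11.8×0.27 = 10.8 V.
V_CE = 10.8 V > 0.2 V confirms active-region operation.

I_C ≈ 12 mA, V_CE ≈ 11 V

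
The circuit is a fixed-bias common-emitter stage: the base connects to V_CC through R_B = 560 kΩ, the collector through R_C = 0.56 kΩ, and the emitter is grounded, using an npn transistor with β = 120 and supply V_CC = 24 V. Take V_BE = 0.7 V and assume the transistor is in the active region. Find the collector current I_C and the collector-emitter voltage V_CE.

Base loop: V_CC = I_B·R_B + V_BE, so I_B = (24 − 0.7)/560 kΩ = 0.0416 mA.
In the active region I_C = β·I_B = 120 × 0.0416 = 4.99 mA.
Collector loop: V_CE = V_CC − I_C·R_C = 24 − 4.99×0.56 = 21.2 V.
Since V_CE = 21.2 V > V_CE(sat) ≈ 0.2 V, the transistor is in the active region as assumed.

I_C ≈ 5 mA, V_CE ≈ 21 V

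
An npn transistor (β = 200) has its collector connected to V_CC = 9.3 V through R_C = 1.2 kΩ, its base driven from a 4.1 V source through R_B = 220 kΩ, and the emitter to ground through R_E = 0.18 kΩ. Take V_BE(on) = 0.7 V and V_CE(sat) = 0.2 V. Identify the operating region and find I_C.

Assume active. Base-emitter loop: I_B = (V_BB − V_BE)/(R_B + (β+1)R_E) = (4.1 − 0.7)/(220 + 201×0.18) = 0.0133 mA.
I_C = β·I_B = 200×0.0133 = 2.65 mA.
V_CE = V_CC − I_C·R_C − I_E·R_E = 9.3 − 2.65×1.2 − 2.67×0.18 = 5.63 V > V_CE(sat), so the active-region assumption holds.

active; I_C ≈ 2.7 mA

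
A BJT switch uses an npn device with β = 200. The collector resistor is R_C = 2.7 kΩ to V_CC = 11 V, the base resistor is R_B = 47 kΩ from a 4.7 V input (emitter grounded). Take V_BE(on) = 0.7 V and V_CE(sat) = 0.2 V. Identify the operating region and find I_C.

saturation; I_C ≈ 4 mA

Assume active: I_B = (4.7 − 0.7)/47 = 0.0851 mA, giving I_C = β·I_B = 17 mA.
But then V_CE = 11 − 17×2.7 = -35 V < V_CE(sat) = 0.2 V — impossible in the active region.
So the transistor is saturated. With V_CE = 0.2 V, I_C = (V_CC − 0.2)/R_C = 10.8/2.7 = 4 mA.
Check: β·I_B = 17 mA > I_C = 4 mA, confirming saturation.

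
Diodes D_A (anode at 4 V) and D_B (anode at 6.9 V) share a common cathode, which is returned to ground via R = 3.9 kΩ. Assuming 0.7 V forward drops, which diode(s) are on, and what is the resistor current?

Only D_B conducts; I_R ≈ 1.6 mA

Assume both conduct. Then node N would need to be at both 4−0.7 = 3.3 V and 6.9−0.7 = 6.2 V, which is impossible.
Assume only D_B conducts: V_N = 6.9 − 0.7 = 6.2 V, so I_R = 6.2/3.9 = 1.59 mA.
Check D_A: its anode-to-cathode voltage is 4 − 6.2 = -2.2 V < 0.7 V, so it is off. The assumption is consistent.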